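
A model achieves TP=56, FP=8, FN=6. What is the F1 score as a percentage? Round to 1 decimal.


Precision = TP / (TP + FP) = 56 / 64 = 0.875
Recall = TP / (TP + FN) = 56 / 62 = 0.9032
F1 = 2 * P * R / (P + R)
= 2 * 0.875 * 0.9032 / (0.875 + 0.9032)
= 1.5806 / 1.7782
= 0.8889
As percentage: 88.9%

88.9


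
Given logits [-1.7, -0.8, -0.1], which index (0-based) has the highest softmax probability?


Softmax is a monotonic transformation, so it preserves the argmax.
We need to find the index of the maximum logit.
Index 0: -1.7
Index 1: -0.8
Index 2: -0.1
Maximum logit = -0.1 at index 2

2


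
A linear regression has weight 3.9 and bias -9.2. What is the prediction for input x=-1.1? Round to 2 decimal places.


y = 3.9 * -1.1 + (-9.2)
= -4.29 + (-9.2)
= -13.49

-13.49


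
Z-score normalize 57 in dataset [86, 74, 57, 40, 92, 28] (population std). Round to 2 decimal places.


Mean = (86 + 74 + 57 + 40 + 92 + 28) / 6 = 62.8333
Variance = sum((x_i - mean)^2) / n = 546.8056
Std = sqrt(546.8056) = 23.3839
Z = (x - mean) / std
= (57 - 62.8333) / 23.3839
= -5.8333 / 23.3839
= -0.25

-0.25


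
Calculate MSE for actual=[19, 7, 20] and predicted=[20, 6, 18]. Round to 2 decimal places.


Differences: [-1, 1, 2]
Squared errors: [1, 1, 4]
Sum of squared errors = 6
MSE = 6 / 3 = 2.00

2.00


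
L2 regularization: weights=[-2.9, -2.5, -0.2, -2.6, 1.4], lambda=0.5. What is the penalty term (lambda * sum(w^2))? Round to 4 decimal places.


Squaring each weight:
(-2.9)^2 = 8.41
(-2.5)^2 = 6.25
(-0.2)^2 = 0.04
(-2.6)^2 = 6.76
1.4^2 = 1.96
Sum of squares = 23.42
Penalty = 0.5 * 23.42 = 11.7100

11.7100


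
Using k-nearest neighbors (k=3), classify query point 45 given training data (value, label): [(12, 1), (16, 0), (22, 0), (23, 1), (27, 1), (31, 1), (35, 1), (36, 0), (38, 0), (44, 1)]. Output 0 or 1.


Distances from query 45:
Point 44 (class 1): distance = 1
Point 38 (class 0): distance = 7
Point 36 (class 0): distance = 9
K=3 nearest neighbors: classes = [1, 0, 0]
Votes for class 1: 1 / 3
Majority vote => class 0

0


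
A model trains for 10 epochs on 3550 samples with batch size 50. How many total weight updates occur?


Iterations per epoch = 3550 / 50 = 71
Total updates = iterations_per_epoch * epochs
= 71 * 10
= 710

710


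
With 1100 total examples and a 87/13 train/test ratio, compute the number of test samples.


Train samples = 1100 * 87% = 957
Test samples = 1100 - 957
= 143

143


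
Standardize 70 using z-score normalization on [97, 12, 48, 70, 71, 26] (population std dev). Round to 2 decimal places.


Mean = (97 + 12 + 48 + 70 + 71 + 26) / 6 = 54.0
Variance = sum((x_i - mean)^2) / n = 829.6667
Std = sqrt(829.6667) = 28.8039
Z = (x - mean) / std
= (70 - 54.0) / 28.8039
= 16.0 / 28.8039
= 0.56

0.56


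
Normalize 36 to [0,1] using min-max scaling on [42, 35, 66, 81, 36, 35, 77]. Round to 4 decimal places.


Min = 35, Max = 81
Range = 81 - 35 = 46
Scaled = (x - min) / (max - min)
= (36 - 35) / 46
= 1 / 46
= 0.0217

0.0217


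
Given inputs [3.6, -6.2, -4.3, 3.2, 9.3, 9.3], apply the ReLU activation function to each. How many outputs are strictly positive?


ReLU(x) = max(0, x) for each element:
ReLU(3.6) = 3.6
ReLU(-6.2) = 0
ReLU(-4.3) = 0
ReLU(3.2) = 3.2
ReLU(9.3) = 9.3
ReLU(9.3) = 9.3
Active neurons (>0): 4

4


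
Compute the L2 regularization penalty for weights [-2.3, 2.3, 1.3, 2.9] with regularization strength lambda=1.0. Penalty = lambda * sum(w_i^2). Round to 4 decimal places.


Squaring each weight:
(-2.3)^2 = 5.29
2.3^2 = 5.29
1.3^2 = 1.69
2.9^2 = 8.41
Sum of squares = 20.68
Penalty = 1.0 * 20.68 = 20.6800

20.6800


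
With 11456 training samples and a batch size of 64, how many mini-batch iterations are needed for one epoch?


Iterations per epoch = dataset_size / batch_size
= 11456 / 64
= 179

179


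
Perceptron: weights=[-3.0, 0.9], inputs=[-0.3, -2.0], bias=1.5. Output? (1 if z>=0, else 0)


z = w . x + b
= -3.0*-0.3 + 0.9*-2.0 + 1.5
= 0.9 + -1.8 + 1.5
= -0.9 + 1.5
= 0.6
Since z = 0.6 >= 0, output = 1

1


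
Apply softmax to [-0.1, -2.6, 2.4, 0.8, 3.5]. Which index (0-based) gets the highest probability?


Softmax is a monotonic transformation, so it preserves the argmax.
We need to find the index of the maximum logit.
Index 0: -0.1
Index 1: -2.6
Index 2: 2.4
Index 3: 0.8
Index 4: 3.5
Maximum logit = 3.5 at index 4

4


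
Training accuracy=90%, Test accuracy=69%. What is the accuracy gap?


Gap = train_accuracy - test_accuracy
= 90 - 69
= 21%
This large gap strongly indicates overfitting.

21


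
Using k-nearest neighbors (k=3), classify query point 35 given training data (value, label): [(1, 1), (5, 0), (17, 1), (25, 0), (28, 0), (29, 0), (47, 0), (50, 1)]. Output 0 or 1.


Distances from query 35:
Point 29 (class 0): distance = 6
Point 28 (class 0): distance = 7
Point 25 (class 0): distance = 10
K=3 nearest neighbors: classes = [0, 0, 0]
Votes for class 1: 0 / 3
Majority vote => class 0

0


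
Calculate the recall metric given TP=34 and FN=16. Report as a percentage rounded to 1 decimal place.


Recall = TP / (TP + FN) * 100
= 34 / (34 + 16)
= 34 / 50
= 0.68
= 68.0%

68.0


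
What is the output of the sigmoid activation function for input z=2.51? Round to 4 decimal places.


sigmoid(z) = 1 / (1 + exp(-z))
exp(-(2.51)) = exp(-2.51) = 0.0813
1 + 0.0813 = 1.0813
1 / 1.0813 = 0.9248

0.9248


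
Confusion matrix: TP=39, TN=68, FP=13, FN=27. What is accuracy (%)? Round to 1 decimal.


Accuracy = (TP + TN) / (TP + TN + FP + FN) * 100
= (39 + 68) / (39 + 68 + 13 + 27)
= 107 / 147
= 0.7279
= 72.8%

72.8


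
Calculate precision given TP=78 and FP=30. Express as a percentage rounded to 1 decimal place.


Precision = TP / (TP + FP) * 100
= 78 / (78 + 30)
= 78 / 108
= 0.7222
= 72.2%

72.2


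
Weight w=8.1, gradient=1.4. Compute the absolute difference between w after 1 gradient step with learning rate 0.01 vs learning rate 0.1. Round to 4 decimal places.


With lr=0.01: w_new = 8.1 - 0.01 * 1.4 = 8.086
With lr=0.1: w_new = 8.1 - 0.1 * 1.4 = 7.96
Absolute difference = |8.086 - 7.96|
= 0.1260

0.1260


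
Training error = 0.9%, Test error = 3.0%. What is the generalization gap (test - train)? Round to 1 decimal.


Generalization gap = test_error - train_error
= 3.0 - 0.9
= 2.1%
A moderate gap.

2.1


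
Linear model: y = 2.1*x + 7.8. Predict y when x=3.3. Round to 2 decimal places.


y = 2.1 * 3.3 + (7.8)
= 6.93 + (7.8)
= 14.73

14.73


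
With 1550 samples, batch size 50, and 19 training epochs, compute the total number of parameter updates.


Iterations per epoch = 1550 / 50 = 31
Total updates = iterations_per_epoch * epochs
= 31 * 19
= 589

589


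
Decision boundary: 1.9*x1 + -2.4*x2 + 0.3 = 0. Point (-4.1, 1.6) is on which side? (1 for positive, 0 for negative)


Compute 1.9 * -4.1 + -2.4 * 1.6 + 0.3
= -7.79 + -3.84 + 0.3
= -11.33
Since -11.33 < 0, the point is on the negative side.

0


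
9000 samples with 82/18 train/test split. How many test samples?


Train samples = 9000 * 82% = 7380
Test samples = 9000 - 7380
= 1620

1620


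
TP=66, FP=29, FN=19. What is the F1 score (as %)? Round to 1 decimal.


Precision = TP / (TP + FP) = 66 / 95 = 0.6947
Recall = TP / (TP + FN) = 66 / 85 = 0.7765
F1 = 2 * P * R / (P + R)
= 2 * 0.6947 * 0.7765 / (0.6947 + 0.7765)
= 1.0789 / 1.4712
= 0.7333
As percentage: 73.3%

73.3


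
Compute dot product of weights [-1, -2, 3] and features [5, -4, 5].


Element-wise products:
-1 * 5 = -5
-2 * -4 = 8
3 * 5 = 15
Sum = -5 + 8 + 15
= 18

18


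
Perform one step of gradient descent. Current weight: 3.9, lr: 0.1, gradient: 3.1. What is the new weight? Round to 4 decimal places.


w_new = w_old - lr * gradient
= 3.9 - 0.1 * 3.1
= 3.9 - (0.31)
= 3.5900

3.5900


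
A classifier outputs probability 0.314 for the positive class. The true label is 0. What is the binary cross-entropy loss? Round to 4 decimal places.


For y=0: Loss = -log(1-p)
= -log(1 - 0.314)
= -log(0.686)
= -(-0.3769)
= 0.3769

0.3769


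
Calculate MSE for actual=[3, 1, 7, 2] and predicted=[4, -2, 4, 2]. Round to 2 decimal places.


Differences: [-1, 3, 3, 0]
Squared errors: [1, 9, 9, 0]
Sum of squared errors = 19
MSE = 19 / 4 = 4.75

4.75


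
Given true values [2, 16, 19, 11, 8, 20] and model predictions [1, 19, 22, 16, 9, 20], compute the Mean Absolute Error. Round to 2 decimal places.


Absolute errors: [1, 3, 3, 5, 1, 0]
Sum of absolute errors = 13
MAE = 13 / 6 = 2.17

2.17


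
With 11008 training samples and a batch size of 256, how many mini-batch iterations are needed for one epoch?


Iterations per epoch = dataset_size / batch_size
= 11008 / 256
= 43

43


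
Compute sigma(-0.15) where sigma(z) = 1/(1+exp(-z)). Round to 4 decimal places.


sigmoid(z) = 1 / (1 + exp(-z))
exp(-(-0.15)) = exp(0.15) = 1.1618
1 + 1.1618 = 2.1618
1 / 2.1618 = 0.4626

0.4626


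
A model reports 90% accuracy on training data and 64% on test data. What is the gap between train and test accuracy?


Gap = train_accuracy - test_accuracy
= 90 - 64
= 26%
This large gap strongly indicates overfitting.

26


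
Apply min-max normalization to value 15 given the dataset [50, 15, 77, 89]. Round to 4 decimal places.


Min = 15, Max = 89
Range = 89 - 15 = 74
Scaled = (x - min) / (max - min)
= (15 - 15) / 74
= 0 / 74
= 0.0000

0.0000


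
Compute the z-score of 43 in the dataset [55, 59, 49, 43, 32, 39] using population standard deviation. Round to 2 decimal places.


Mean = (55 + 59 + 49 + 43 + 32 + 39) / 6 = 46.1667
Variance = sum((x_i - mean)^2) / n = 85.4722
Std = sqrt(85.4722) = 9.2451
Z = (x - mean) / std
= (43 - 46.1667) / 9.2451
= -3.1667 / 9.2451
= -0.34

-0.34


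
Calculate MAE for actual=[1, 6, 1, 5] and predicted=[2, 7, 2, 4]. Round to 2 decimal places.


Absolute errors: [1, 1, 1, 1]
Sum of absolute errors = 4
MAE = 4 / 4 = 1.00

1.00


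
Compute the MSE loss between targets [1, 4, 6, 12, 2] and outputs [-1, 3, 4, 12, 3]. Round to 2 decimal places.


Differences: [2, 1, 2, 0, -1]
Squared errors: [4, 1, 4, 0, 1]
Sum of squared errors = 10
MSE = 10 / 5 = 2.00

2.00


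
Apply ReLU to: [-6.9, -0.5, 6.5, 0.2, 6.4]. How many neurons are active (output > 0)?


ReLU(x) = max(0, x) for each element:
ReLU(-6.9) = 0
ReLU(-0.5) = 0
ReLU(6.5) = 6.5
ReLU(0.2) = 0.2
ReLU(6.4) = 6.4
Active neurons (>0): 3

3


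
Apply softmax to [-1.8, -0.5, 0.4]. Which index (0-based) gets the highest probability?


Softmax is a monotonic transformation, so it preserves the argmax.
We need to find the index of the maximum logit.
Index 0: -1.8
Index 1: -0.5
Index 2: 0.4
Maximum logit = 0.4 at index 2

2


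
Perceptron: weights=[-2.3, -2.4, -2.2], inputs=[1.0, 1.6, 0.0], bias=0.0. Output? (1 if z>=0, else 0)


z = w . x + b
= -2.3*1.0 + -2.4*1.6 + -2.2*0.0 + 0.0
= -2.3 + -3.84 + -0.0 + 0.0
= -6.14 + 0.0
= -6.14
Since z = -6.14 < 0, output = 0

0


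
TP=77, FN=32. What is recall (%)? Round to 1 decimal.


Recall = TP / (TP + FN) * 100
= 77 / (77 + 32)
= 77 / 109
= 0.7064
= 70.6%

70.6


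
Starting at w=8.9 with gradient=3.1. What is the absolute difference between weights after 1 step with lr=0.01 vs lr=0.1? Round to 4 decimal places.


With lr=0.01: w_new = 8.9 - 0.01 * 3.1 = 8.869
With lr=0.1: w_new = 8.9 - 0.1 * 3.1 = 8.59
Absolute difference = |8.869 - 8.59|
= 0.2790

0.2790


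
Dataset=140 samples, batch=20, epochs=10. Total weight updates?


Iterations per epoch = 140 / 20 = 7
Total updates = iterations_per_epoch * epochs
= 7 * 10
= 70

70


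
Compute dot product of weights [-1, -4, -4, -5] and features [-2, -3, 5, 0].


Element-wise products:
-1 * -2 = 2
-4 * -3 = 12
-4 * 5 = -20
-5 * 0 = 0
Sum = 2 + 12 + -20 + 0
= -6

-6


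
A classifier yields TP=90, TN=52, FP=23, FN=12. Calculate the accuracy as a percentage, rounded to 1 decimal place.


Accuracy = (TP + TN) / (TP + TN + FP + FN) * 100
= (90 + 52) / (90 + 52 + 23 + 12)
= 142 / 177
= 0.8023
= 80.2%

80.2


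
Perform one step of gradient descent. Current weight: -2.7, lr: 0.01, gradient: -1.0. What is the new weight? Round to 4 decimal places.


w_new = w_old - lr * gradient
= -2.7 - 0.01 * -1.0
= -2.7 - (-0.01)
= -2.6900

-2.6900


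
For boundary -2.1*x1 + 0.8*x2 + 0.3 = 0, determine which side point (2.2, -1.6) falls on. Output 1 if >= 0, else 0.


Compute -2.1 * 2.2 + 0.8 * -1.6 + 0.3
= -4.62 + -1.28 + 0.3
= -5.6
Since -5.6 < 0, the point is on the negative side.

0


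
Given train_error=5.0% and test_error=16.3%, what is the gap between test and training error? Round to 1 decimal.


Generalization gap = test_error - train_error
= 16.3 - 5.0
= 11.3%
A large gap suggests overfitting.

11.3


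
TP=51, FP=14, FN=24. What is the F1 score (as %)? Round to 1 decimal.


Precision = TP / (TP + FP) = 51 / 65 = 0.7846
Recall = TP / (TP + FN) = 51 / 75 = 0.68
F1 = 2 * P * R / (P + R)
= 2 * 0.7846 * 0.68 / (0.7846 + 0.68)
= 1.0671 / 1.4646
= 0.7286
As percentage: 72.9%

72.9


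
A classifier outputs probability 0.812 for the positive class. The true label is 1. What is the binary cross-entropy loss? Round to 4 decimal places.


For y=1: Loss = -log(p)
= -log(0.812)
= -(-0.2083)
= 0.2083

0.2083


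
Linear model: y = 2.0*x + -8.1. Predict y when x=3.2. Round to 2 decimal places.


y = 2.0 * 3.2 + (-8.1)
= 6.4 + (-8.1)
= -1.70

-1.70


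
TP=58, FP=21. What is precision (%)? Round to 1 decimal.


Precision = TP / (TP + FP) * 100
= 58 / (58 + 21)
= 58 / 79
= 0.7342
= 73.4%

73.4


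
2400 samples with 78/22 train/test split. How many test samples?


Train samples = 2400 * 78% = 1872
Test samples = 2400 - 1872
= 528

528


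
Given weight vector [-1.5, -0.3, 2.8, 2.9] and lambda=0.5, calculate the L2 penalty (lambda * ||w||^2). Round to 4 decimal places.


Squaring each weight:
(-1.5)^2 = 2.25
(-0.3)^2 = 0.09
2.8^2 = 7.84
2.9^2 = 8.41
Sum of squares = 18.59
Penalty = 0.5 * 18.59 = 9.2950

9.2950


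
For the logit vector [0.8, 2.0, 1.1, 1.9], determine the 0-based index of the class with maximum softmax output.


Softmax is a monotonic transformation, so it preserves the argmax.
We need to find the index of the maximum logit.
Index 0: 0.8
Index 1: 2.0
Index 2: 1.1
Index 3: 1.9
Maximum logit = 2.0 at index 1

1


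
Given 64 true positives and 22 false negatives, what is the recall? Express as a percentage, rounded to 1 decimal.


Recall = TP / (TP + FN) * 100
= 64 / (64 + 22)
= 64 / 86
= 0.7442
= 74.4%

74.4


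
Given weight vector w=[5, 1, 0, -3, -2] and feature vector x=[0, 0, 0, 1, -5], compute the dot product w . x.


Element-wise products:
5 * 0 = 0
1 * 0 = 0
0 * 0 = 0
-3 * 1 = -3
-2 * -5 = 10
Sum = 0 + 0 + 0 + -3 + 10
= 7

7


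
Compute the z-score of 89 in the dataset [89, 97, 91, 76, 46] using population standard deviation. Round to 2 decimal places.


Mean = (89 + 97 + 91 + 76 + 46) / 5 = 79.8
Variance = sum((x_i - mean)^2) / n = 332.56
Std = sqrt(332.56) = 18.2362
Z = (x - mean) / std
= (89 - 79.8) / 18.2362
= 9.2 / 18.2362
= 0.50

0.50


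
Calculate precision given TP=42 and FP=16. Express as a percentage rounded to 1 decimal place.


Precision = TP / (TP + FP) * 100
= 42 / (42 + 16)
= 42 / 58
= 0.7241
= 72.4%

72.4


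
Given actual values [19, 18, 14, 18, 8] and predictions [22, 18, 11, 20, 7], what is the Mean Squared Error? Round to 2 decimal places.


Differences: [-3, 0, 3, -2, 1]
Squared errors: [9, 0, 9, 4, 1]
Sum of squared errors = 23
MSE = 23 / 5 = 4.60

4.60


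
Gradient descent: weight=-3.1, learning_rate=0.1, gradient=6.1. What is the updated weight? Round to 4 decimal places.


w_new = w_old - lr * gradient
= -3.1 - 0.1 * 6.1
= -3.1 - (0.61)
= -3.7100

-3.7100


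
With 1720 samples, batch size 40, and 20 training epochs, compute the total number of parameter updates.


Iterations per epoch = 1720 / 40 = 43
Total updates = iterations_per_epoch * epochs
= 43 * 20
= 860

860


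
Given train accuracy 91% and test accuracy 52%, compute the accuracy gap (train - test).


Gap = train_accuracy - test_accuracy
= 91 - 52
= 39%
This large gap strongly indicates overfitting.

39


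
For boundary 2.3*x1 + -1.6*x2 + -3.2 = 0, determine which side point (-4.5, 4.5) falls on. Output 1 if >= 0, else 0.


Compute 2.3 * -4.5 + -1.6 * 4.5 + -3.2
= -10.35 + -7.2 + -3.2
= -20.75
Since -20.75 < 0, the point is on the negative side.

0


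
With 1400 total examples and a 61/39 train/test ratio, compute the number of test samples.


Train samples = 1400 * 61% = 854
Test samples = 1400 - 854
= 546

546


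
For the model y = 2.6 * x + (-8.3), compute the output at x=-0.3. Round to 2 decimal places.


y = 2.6 * -0.3 + (-8.3)
= -0.78 + (-8.3)
= -9.08

-9.08


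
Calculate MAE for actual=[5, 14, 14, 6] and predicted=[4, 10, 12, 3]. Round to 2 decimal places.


Absolute errors: [1, 4, 2, 3]
Sum of absolute errors = 10
MAE = 10 / 4 = 2.50

2.50


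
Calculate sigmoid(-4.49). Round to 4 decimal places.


sigmoid(z) = 1 / (1 + exp(-z))
exp(-(-4.49)) = exp(4.49) = 89.1214
1 + 89.1214 = 90.1214
1 / 90.1214 = 0.0111

0.0111


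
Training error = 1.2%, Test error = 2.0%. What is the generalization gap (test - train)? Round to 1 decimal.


Generalization gap = test_error - train_error
= 2.0 - 1.2
= 0.8%
A small gap suggests good generalization.

0.8


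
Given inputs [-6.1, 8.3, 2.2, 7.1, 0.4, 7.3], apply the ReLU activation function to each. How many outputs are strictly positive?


ReLU(x) = max(0, x) for each element:
ReLU(-6.1) = 0
ReLU(8.3) = 8.3
ReLU(2.2) = 2.2
ReLU(7.1) = 7.1
ReLU(0.4) = 0.4
ReLU(7.3) = 7.3
Active neurons (>0): 5

5


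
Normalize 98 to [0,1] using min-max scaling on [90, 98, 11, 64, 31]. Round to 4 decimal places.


Min = 11, Max = 98
Range = 98 - 11 = 87
Scaled = (x - min) / (max - min)
= (98 - 11) / 87
= 87 / 87
= 1.0000

1.0000


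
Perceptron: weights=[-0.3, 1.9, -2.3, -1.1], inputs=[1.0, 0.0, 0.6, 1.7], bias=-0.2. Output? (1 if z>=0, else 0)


z = w . x + b
= -0.3*1.0 + 1.9*0.0 + -2.3*0.6 + -1.1*1.7 + -0.2
= -0.3 + 0.0 + -1.38 + -1.87 + -0.2
= -3.55 + -0.2
= -3.75
Since z = -3.75 < 0, output = 0

0


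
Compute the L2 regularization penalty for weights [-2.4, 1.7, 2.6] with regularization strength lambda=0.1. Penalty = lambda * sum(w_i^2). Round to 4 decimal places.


Squaring each weight:
(-2.4)^2 = 5.76
1.7^2 = 2.89
2.6^2 = 6.76
Sum of squares = 15.41
Penalty = 0.1 * 15.41 = 1.5410

1.5410


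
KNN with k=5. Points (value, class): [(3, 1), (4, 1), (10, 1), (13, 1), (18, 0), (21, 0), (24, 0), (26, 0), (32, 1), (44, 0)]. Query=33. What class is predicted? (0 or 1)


Distances from query 33:
Point 32 (class 1): distance = 1
Point 26 (class 0): distance = 7
Point 24 (class 0): distance = 9
Point 44 (class 0): distance = 11
Point 21 (class 0): distance = 12
K=5 nearest neighbors: classes = [1, 0, 0, 0, 0]
Votes for class 1: 1 / 5
Majority vote => class 0

0


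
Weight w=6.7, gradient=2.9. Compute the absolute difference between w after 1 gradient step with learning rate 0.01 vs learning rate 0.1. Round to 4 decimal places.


With lr=0.01: w_new = 6.7 - 0.01 * 2.9 = 6.671
With lr=0.1: w_new = 6.7 - 0.1 * 2.9 = 6.41
Absolute difference = |6.671 - 6.41|
= 0.2610

0.2610


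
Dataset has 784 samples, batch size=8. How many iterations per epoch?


Iterations per epoch = dataset_size / batch_size
= 784 / 8
= 98

98


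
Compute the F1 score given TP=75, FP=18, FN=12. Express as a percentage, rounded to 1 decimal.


Precision = TP / (TP + FP) = 75 / 93 = 0.8065
Recall = TP / (TP + FN) = 75 / 87 = 0.8621
F1 = 2 * P * R / (P + R)
= 2 * 0.8065 * 0.8621 / (0.8065 + 0.8621)
= 1.3904 / 1.6685
= 0.8333
As percentage: 83.3%

83.3


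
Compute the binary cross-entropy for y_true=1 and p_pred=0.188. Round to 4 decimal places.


For y=1: Loss = -log(p)
= -log(0.188)
= -(-1.6713)
= 1.6713

1.6713


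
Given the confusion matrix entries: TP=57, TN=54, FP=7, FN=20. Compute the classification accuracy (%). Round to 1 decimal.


Accuracy = (TP + TN) / (TP + TN + FP + FN) * 100
= (57 + 54) / (57 + 54 + 7 + 20)
= 111 / 138
= 0.8043
= 80.4%

80.4


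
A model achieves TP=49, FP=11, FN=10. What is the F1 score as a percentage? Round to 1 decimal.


Precision = TP / (TP + FP) = 49 / 60 = 0.8167
Recall = TP / (TP + FN) = 49 / 59 = 0.8305
F1 = 2 * P * R / (P + R)
= 2 * 0.8167 * 0.8305 / (0.8167 + 0.8305)
= 1.3565 / 1.6472
= 0.8235
As percentage: 82.4%

82.4


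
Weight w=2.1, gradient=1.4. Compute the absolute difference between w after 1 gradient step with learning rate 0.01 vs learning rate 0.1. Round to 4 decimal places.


With lr=0.01: w_new = 2.1 - 0.01 * 1.4 = 2.086
With lr=0.1: w_new = 2.1 - 0.1 * 1.4 = 1.96
Absolute difference = |2.086 - 1.96|
= 0.1260

0.1260


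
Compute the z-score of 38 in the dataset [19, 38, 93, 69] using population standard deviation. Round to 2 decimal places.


Mean = (19 + 38 + 93 + 69) / 4 = 54.75
Variance = sum((x_i - mean)^2) / n = 806.1875
Std = sqrt(806.1875) = 28.3934
Z = (x - mean) / std
= (38 - 54.75) / 28.3934
= -16.75 / 28.3934
= -0.59

-0.59


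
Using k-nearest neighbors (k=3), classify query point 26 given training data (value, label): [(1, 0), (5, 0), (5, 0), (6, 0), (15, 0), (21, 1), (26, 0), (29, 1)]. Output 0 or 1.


Distances from query 26:
Point 26 (class 0): distance = 0
Point 29 (class 1): distance = 3
Point 21 (class 1): distance = 5
K=3 nearest neighbors: classes = [0, 1, 1]
Votes for class 1: 2 / 3
Majority vote => class 1

1


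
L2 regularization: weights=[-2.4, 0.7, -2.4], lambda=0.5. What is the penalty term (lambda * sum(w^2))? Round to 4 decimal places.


Squaring each weight:
(-2.4)^2 = 5.76
0.7^2 = 0.49
(-2.4)^2 = 5.76
Sum of squares = 12.01
Penalty = 0.5 * 12.01 = 6.0050

6.0050


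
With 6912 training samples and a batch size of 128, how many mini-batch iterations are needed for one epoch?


Iterations per epoch = dataset_size / batch_size
= 6912 / 128
= 54

54


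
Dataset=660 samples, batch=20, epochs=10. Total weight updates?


Iterations per epoch = 660 / 20 = 33
Total updates = iterations_per_epoch * epochs
= 33 * 10
= 330

330


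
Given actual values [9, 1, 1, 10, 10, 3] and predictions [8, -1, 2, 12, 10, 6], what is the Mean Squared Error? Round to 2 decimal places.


Differences: [1, 2, -1, -2, 0, -3]
Squared errors: [1, 4, 1, 4, 0, 9]
Sum of squared errors = 19
MSE = 19 / 6 = 3.17

3.17


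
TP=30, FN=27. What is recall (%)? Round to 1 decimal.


Recall = TP / (TP + FN) * 100
= 30 / (30 + 27)
= 30 / 57
= 0.5263
= 52.6%

52.6


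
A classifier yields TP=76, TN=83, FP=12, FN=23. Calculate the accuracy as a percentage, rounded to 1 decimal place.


Accuracy = (TP + TN) / (TP + TN + FP + FN) * 100
= (76 + 83) / (76 + 83 + 12 + 23)
= 159 / 194
= 0.8196
= 82.0%

82.0


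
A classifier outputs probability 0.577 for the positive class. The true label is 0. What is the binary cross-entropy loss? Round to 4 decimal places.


For y=0: Loss = -log(1-p)
= -log(1 - 0.577)
= -log(0.423)
= -(-0.8604)
= 0.8604

0.8604


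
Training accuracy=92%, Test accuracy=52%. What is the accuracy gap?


Gap = train_accuracy - test_accuracy
= 92 - 52
= 40%
This large gap strongly indicates overfitting.

40


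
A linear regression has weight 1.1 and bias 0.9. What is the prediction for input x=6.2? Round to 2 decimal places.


y = 1.1 * 6.2 + (0.9)
= 6.82 + (0.9)
= 7.72

7.72


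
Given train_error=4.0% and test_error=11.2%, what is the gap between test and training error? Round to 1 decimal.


Generalization gap = test_error - train_error
= 11.2 - 4.0
= 7.2%
A moderate gap.

7.2


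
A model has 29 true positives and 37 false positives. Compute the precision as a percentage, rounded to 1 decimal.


Precision = TP / (TP + FP) * 100
= 29 / (29 + 37)
= 29 / 66
= 0.4394
= 43.9%

43.9


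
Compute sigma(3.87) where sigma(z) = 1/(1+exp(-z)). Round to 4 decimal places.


sigmoid(z) = 1 / (1 + exp(-z))
exp(-(3.87)) = exp(-3.87) = 0.0209
1 + 0.0209 = 1.0209
1 / 1.0209 = 0.9796

0.9796


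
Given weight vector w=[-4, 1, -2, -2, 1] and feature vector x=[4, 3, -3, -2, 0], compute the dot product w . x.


Element-wise products:
-4 * 4 = -16
1 * 3 = 3
-2 * -3 = 6
-2 * -2 = 4
1 * 0 = 0
Sum = -16 + 3 + 6 + 4 + 0
= -3

-3


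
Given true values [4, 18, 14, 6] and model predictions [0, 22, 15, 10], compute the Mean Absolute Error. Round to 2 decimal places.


Absolute errors: [4, 4, 1, 4]
Sum of absolute errors = 13
MAE = 13 / 4 = 3.25

3.25


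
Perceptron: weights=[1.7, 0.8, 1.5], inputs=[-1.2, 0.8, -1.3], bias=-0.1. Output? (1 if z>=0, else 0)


z = w . x + b
= 1.7*-1.2 + 0.8*0.8 + 1.5*-1.3 + -0.1
= -2.04 + 0.64 + -1.95 + -0.1
= -3.35 + -0.1
= -3.45
Since z = -3.45 < 0, output = 0

0


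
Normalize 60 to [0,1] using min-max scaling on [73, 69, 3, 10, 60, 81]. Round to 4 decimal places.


Min = 3, Max = 81
Range = 81 - 3 = 78
Scaled = (x - min) / (max - min)
= (60 - 3) / 78
= 57 / 78
= 0.7308

0.7308


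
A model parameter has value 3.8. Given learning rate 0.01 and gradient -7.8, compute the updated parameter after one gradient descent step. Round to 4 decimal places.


w_new = w_old - lr * gradient
= 3.8 - 0.01 * -7.8
= 3.8 - (-0.078)
= 3.8780

3.8780


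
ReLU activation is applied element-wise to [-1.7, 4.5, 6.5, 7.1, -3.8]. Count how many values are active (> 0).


ReLU(x) = max(0, x) for each element:
ReLU(-1.7) = 0
ReLU(4.5) = 4.5
ReLU(6.5) = 6.5
ReLU(7.1) = 7.1
ReLU(-3.8) = 0
Active neurons (>0): 3

3


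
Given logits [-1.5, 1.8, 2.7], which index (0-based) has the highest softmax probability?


Softmax is a monotonic transformation, so it preserves the argmax.
We need to find the index of the maximum logit.
Index 0: -1.5
Index 1: 1.8
Index 2: 2.7
Maximum logit = 2.7 at index 2

2


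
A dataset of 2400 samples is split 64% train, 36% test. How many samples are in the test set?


Train samples = 2400 * 64% = 1536
Test samples = 2400 - 1536
= 864

864


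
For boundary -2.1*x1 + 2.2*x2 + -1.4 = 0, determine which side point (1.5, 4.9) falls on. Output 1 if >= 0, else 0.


Compute -2.1 * 1.5 + 2.2 * 4.9 + -1.4
= -3.15 + 10.78 + -1.4
= 6.23
Since 6.23 >= 0, the point is on the positive side.

1


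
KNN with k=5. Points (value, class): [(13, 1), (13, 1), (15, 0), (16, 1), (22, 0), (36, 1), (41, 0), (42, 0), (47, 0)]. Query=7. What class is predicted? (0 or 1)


Distances from query 7:
Point 13 (class 1): distance = 6
Point 13 (class 1): distance = 6
Point 15 (class 0): distance = 8
Point 16 (class 1): distance = 9
Point 22 (class 0): distance = 15
K=5 nearest neighbors: classes = [1, 1, 0, 1, 0]
Votes for class 1: 3 / 5
Majority vote => class 1

1


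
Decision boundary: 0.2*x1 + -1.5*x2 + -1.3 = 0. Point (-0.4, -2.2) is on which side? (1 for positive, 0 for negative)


Compute 0.2 * -0.4 + -1.5 * -2.2 + -1.3
= -0.08 + 3.3 + -1.3
= 1.92
Since 1.92 >= 0, the point is on the positive side.

1


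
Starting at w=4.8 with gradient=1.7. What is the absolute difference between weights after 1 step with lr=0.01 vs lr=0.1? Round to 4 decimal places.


With lr=0.01: w_new = 4.8 - 0.01 * 1.7 = 4.783
With lr=0.1: w_new = 4.8 - 0.1 * 1.7 = 4.63
Absolute difference = |4.783 - 4.63|
= 0.1530

0.1530


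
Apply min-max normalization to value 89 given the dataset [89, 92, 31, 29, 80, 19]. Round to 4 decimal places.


Min = 19, Max = 92
Range = 92 - 19 = 73
Scaled = (x - min) / (max - min)
= (89 - 19) / 73
= 70 / 73
= 0.9589

0.9589


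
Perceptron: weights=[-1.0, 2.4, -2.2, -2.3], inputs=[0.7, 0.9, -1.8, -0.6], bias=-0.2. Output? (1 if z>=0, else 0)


z = w . x + b
= -1.0*0.7 + 2.4*0.9 + -2.2*-1.8 + -2.3*-0.6 + -0.2
= -0.7 + 2.16 + 3.96 + 1.38 + -0.2
= 6.8 + -0.2
= 6.6
Since z = 6.6 >= 0, output = 1

1


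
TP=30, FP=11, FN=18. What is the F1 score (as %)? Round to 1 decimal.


Precision = TP / (TP + FP) = 30 / 41 = 0.7317
Recall = TP / (TP + FN) = 30 / 48 = 0.625
F1 = 2 * P * R / (P + R)
= 2 * 0.7317 * 0.625 / (0.7317 + 0.625)
= 0.9146 / 1.3567
= 0.6742
As percentage: 67.4%

67.4


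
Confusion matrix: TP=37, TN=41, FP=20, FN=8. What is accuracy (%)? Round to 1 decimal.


Accuracy = (TP + TN) / (TP + TN + FP + FN) * 100
= (37 + 41) / (37 + 41 + 20 + 8)
= 78 / 106
= 0.7358
= 73.6%

73.6


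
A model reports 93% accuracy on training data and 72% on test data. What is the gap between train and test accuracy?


Gap = train_accuracy - test_accuracy
= 93 - 72
= 21%
This large gap strongly indicates overfitting.

21


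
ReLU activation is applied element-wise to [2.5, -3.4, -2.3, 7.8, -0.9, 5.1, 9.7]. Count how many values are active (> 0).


ReLU(x) = max(0, x) for each element:
ReLU(2.5) = 2.5
ReLU(-3.4) = 0
ReLU(-2.3) = 0
ReLU(7.8) = 7.8
ReLU(-0.9) = 0
ReLU(5.1) = 5.1
ReLU(9.7) = 9.7
Active neurons (>0): 4

4


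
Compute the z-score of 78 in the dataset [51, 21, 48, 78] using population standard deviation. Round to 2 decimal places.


Mean = (51 + 21 + 48 + 78) / 4 = 49.5
Variance = sum((x_i - mean)^2) / n = 407.25
Std = sqrt(407.25) = 20.1804
Z = (x - mean) / std
= (78 - 49.5) / 20.1804
= 28.5 / 20.1804
= 1.41

1.41


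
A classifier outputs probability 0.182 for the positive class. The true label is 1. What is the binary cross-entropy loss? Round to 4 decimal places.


For y=1: Loss = -log(p)
= -log(0.182)
= -(-1.7037)
= 1.7037

1.7037


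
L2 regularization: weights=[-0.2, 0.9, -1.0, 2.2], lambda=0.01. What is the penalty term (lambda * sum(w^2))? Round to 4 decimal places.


Squaring each weight:
(-0.2)^2 = 0.04
0.9^2 = 0.81
(-1.0)^2 = 1.0
2.2^2 = 4.84
Sum of squares = 6.69
Penalty = 0.01 * 6.69 = 0.0669

0.0669


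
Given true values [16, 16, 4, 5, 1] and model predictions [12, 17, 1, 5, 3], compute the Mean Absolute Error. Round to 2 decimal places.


Absolute errors: [4, 1, 3, 0, 2]
Sum of absolute errors = 10
MAE = 10 / 5 = 2.00

2.00


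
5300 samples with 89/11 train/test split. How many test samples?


Train samples = 5300 * 89% = 4717
Test samples = 5300 - 4717
= 583

583


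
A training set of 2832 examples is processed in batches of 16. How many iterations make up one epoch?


Iterations per epoch = dataset_size / batch_size
= 2832 / 16
= 177

177


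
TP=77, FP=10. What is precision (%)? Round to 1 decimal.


Precision = TP / (TP + FP) * 100
= 77 / (77 + 10)
= 77 / 87
= 0.8851
= 88.5%

88.5


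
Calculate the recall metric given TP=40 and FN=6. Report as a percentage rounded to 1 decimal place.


Recall = TP / (TP + FN) * 100
= 40 / (40 + 6)
= 40 / 46
= 0.8696
= 87.0%

87.0


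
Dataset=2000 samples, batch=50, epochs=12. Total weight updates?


Iterations per epoch = 2000 / 50 = 40
Total updates = iterations_per_epoch * epochs
= 40 * 12
= 480

480


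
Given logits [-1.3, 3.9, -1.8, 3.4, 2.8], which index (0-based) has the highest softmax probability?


Softmax is a monotonic transformation, so it preserves the argmax.
We need to find the index of the maximum logit.
Index 0: -1.3
Index 1: 3.9
Index 2: -1.8
Index 3: 3.4
Index 4: 2.8
Maximum logit = 3.9 at index 1

1


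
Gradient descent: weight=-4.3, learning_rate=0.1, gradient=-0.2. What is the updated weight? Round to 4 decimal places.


w_new = w_old - lr * gradient
= -4.3 - 0.1 * -0.2
= -4.3 - (-0.02)
= -4.2800

-4.2800


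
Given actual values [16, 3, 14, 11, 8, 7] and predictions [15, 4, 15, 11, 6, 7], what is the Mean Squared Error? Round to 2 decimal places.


Differences: [1, -1, -1, 0, 2, 0]
Squared errors: [1, 1, 1, 0, 4, 0]
Sum of squared errors = 7
MSE = 7 / 6 = 1.17

1.17


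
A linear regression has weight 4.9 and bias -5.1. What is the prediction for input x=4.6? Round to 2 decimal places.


y = 4.9 * 4.6 + (-5.1)
= 22.54 + (-5.1)
= 17.44

17.44


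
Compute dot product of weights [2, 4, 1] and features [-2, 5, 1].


Element-wise products:
2 * -2 = -4
4 * 5 = 20
1 * 1 = 1
Sum = -4 + 20 + 1
= 17

17


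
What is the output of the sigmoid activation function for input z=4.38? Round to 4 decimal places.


sigmoid(z) = 1 / (1 + exp(-z))
exp(-(4.38)) = exp(-4.38) = 0.0125
1 + 0.0125 = 1.0125
1 / 1.0125 = 0.9876

0.9876


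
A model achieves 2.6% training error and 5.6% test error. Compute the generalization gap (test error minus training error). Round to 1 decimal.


Generalization gap = test_error - train_error
= 5.6 - 2.6
= 3.0%
A moderate gap.

3.0


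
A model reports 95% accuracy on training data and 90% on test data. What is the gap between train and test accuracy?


Gap = train_accuracy - test_accuracy
= 95 - 90
= 5%
This moderate gap may indicate mild overfitting.

5


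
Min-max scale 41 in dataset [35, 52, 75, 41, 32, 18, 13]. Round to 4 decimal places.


Min = 13, Max = 75
Range = 75 - 13 = 62
Scaled = (x - min) / (max - min)
= (41 - 13) / 62
= 28 / 62
= 0.4516

0.4516


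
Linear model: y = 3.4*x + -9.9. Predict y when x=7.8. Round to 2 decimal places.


y = 3.4 * 7.8 + (-9.9)
= 26.52 + (-9.9)
= 16.62

16.62


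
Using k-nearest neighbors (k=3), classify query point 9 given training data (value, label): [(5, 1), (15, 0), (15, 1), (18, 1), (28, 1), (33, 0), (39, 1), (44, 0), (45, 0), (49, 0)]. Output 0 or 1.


Distances from query 9:
Point 5 (class 1): distance = 4
Point 15 (class 0): distance = 6
Point 15 (class 1): distance = 6
K=3 nearest neighbors: classes = [1, 0, 1]
Votes for class 1: 2 / 3
Majority vote => class 1

1


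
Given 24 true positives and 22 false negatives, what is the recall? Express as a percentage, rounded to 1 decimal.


Recall = TP / (TP + FN) * 100
= 24 / (24 + 22)
= 24 / 46
= 0.5217
= 52.2%

52.2


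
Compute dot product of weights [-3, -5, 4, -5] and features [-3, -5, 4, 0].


Element-wise products:
-3 * -3 = 9
-5 * -5 = 25
4 * 4 = 16
-5 * 0 = 0
Sum = 9 + 25 + 16 + 0
= 50

50


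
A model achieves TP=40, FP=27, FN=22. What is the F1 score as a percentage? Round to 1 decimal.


Precision = TP / (TP + FP) = 40 / 67 = 0.597
Recall = TP / (TP + FN) = 40 / 62 = 0.6452
F1 = 2 * P * R / (P + R)
= 2 * 0.597 * 0.6452 / (0.597 + 0.6452)
= 0.7703 / 1.2422
= 0.6202
As percentage: 62.0%

62.0


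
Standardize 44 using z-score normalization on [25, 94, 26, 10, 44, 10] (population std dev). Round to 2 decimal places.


Mean = (25 + 94 + 26 + 10 + 44 + 10) / 6 = 34.8333
Variance = sum((x_i - mean)^2) / n = 832.1389
Std = sqrt(832.1389) = 28.8468
Z = (x - mean) / std
= (44 - 34.8333) / 28.8468
= 9.1667 / 28.8468
= 0.32

0.32


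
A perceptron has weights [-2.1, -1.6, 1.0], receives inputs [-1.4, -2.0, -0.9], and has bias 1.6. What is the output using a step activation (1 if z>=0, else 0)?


z = w . x + b
= -2.1*-1.4 + -1.6*-2.0 + 1.0*-0.9 + 1.6
= 2.94 + 3.2 + -0.9 + 1.6
= 5.24 + 1.6
= 6.84
Since z = 6.84 >= 0, output = 1

1


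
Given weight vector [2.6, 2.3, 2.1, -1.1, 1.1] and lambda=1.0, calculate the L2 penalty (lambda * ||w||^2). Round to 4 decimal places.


Squaring each weight:
2.6^2 = 6.76
2.3^2 = 5.29
2.1^2 = 4.41
(-1.1)^2 = 1.21
1.1^2 = 1.21
Sum of squares = 18.88
Penalty = 1.0 * 18.88 = 18.8800

18.8800


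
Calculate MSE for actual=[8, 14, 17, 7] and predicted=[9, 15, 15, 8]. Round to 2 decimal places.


Differences: [-1, -1, 2, -1]
Squared errors: [1, 1, 4, 1]
Sum of squared errors = 7
MSE = 7 / 4 = 1.75

1.75


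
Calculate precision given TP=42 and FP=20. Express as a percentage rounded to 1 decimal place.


Precision = TP / (TP + FP) * 100
= 42 / (42 + 20)
= 42 / 62
= 0.6774
= 67.7%

67.7


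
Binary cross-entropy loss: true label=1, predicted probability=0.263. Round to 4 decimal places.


For y=1: Loss = -log(p)
= -log(0.263)
= -(-1.3356)
= 1.3356

1.3356


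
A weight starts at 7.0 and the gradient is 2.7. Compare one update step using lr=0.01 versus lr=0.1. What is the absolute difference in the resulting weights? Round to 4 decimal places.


With lr=0.01: w_new = 7.0 - 0.01 * 2.7 = 6.973
With lr=0.1: w_new = 7.0 - 0.1 * 2.7 = 6.73
Absolute difference = |6.973 - 6.73|
= 0.2430

0.2430


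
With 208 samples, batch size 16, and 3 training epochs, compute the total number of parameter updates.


Iterations per epoch = 208 / 16 = 13
Total updates = iterations_per_epoch * epochs
= 13 * 3
= 39

39


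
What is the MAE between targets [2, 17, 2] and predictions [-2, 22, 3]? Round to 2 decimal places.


Absolute errors: [4, 5, 1]
Sum of absolute errors = 10
MAE = 10 / 3 = 3.33

3.33


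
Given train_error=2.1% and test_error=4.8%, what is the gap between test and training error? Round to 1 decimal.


Generalization gap = test_error - train_error
= 4.8 - 2.1
= 2.7%
A moderate gap.

2.7


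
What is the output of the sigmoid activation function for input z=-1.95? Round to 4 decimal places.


sigmoid(z) = 1 / (1 + exp(-z))
exp(-(-1.95)) = exp(1.95) = 7.0287
1 + 7.0287 = 8.0287
1 / 8.0287 = 0.1246

0.1246


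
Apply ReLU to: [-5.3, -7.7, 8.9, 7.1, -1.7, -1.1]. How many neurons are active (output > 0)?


ReLU(x) = max(0, x) for each element:
ReLU(-5.3) = 0
ReLU(-7.7) = 0
ReLU(8.9) = 8.9
ReLU(7.1) = 7.1
ReLU(-1.7) = 0
ReLU(-1.1) = 0
Active neurons (>0): 2

2


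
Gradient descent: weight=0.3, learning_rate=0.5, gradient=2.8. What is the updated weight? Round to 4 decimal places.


w_new = w_old - lr * gradient
= 0.3 - 0.5 * 2.8
= 0.3 - (1.4)
= -1.1000

-1.1000


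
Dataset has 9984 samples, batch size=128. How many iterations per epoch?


Iterations per epoch = dataset_size / batch_size
= 9984 / 128
= 78

78


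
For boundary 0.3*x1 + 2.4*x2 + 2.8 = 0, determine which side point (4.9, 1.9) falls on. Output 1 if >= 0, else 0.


Compute 0.3 * 4.9 + 2.4 * 1.9 + 2.8
= 1.47 + 4.56 + 2.8
= 8.83
Since 8.83 >= 0, the point is on the positive side.

1


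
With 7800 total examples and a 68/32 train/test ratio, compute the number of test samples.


Train samples = 7800 * 68% = 5304
Test samples = 7800 - 5304
= 2496

2496


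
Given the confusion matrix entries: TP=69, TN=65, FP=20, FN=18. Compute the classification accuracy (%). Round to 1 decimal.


Accuracy = (TP + TN) / (TP + TN + FP + FN) * 100
= (69 + 65) / (69 + 65 + 20 + 18)
= 134 / 172
= 0.7791
= 77.9%

77.9


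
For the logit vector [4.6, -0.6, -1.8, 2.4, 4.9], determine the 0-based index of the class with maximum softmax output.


Softmax is a monotonic transformation, so it preserves the argmax.
We need to find the index of the maximum logit.
Index 0: 4.6
Index 1: -0.6
Index 2: -1.8
Index 3: 2.4
Index 4: 4.9
Maximum logit = 4.9 at index 4

4


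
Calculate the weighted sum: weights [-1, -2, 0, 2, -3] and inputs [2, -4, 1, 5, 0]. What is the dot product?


Element-wise products:
-1 * 2 = -2
-2 * -4 = 8
0 * 1 = 0
2 * 5 = 10
-3 * 0 = 0
Sum = -2 + 8 + 0 + 10 + 0
= 16

16


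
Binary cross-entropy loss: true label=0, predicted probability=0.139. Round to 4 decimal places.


For y=0: Loss = -log(1-p)
= -log(1 - 0.139)
= -log(0.861)
= -(-0.1497)
= 0.1497

0.1497


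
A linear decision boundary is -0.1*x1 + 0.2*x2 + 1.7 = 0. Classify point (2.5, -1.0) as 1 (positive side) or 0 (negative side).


Compute -0.1 * 2.5 + 0.2 * -1.0 + 1.7
= -0.25 + -0.2 + 1.7
= 1.25
Since 1.25 >= 0, the point is on the positive side.

1


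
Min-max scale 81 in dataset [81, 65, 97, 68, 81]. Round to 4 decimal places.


Min = 65, Max = 97
Range = 97 - 65 = 32
Scaled = (x - min) / (max - min)
= (81 - 65) / 32
= 16 / 32
= 0.5000

0.5000


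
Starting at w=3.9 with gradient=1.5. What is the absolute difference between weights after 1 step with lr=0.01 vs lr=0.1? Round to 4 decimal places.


With lr=0.01: w_new = 3.9 - 0.01 * 1.5 = 3.885
With lr=0.1: w_new = 3.9 - 0.1 * 1.5 = 3.75
Absolute difference = |3.885 - 3.75|
= 0.1350

0.1350
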